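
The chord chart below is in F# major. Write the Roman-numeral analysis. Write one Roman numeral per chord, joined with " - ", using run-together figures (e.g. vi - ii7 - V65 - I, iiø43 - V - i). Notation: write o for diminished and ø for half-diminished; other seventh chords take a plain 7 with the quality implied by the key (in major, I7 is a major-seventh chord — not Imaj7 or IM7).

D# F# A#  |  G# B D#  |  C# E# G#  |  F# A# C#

D#-F#-A#: root D# is the submediant; minor triad there is vi.
G#-B-D#: minor triad on G# = scale degree 2 → ii.
C#-E#-G# has root C#, degree 5 in F# major, so V.
F#-A#-C#: major triad on F# = scale degree 1 → I.

vi - ii - V - I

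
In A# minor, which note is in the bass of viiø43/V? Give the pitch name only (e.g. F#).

A#

The applied chord viiø43/V is rooted on D##: D##-F##-A#-C##.
The figure 43 means second inversion — the fifth is in the bass.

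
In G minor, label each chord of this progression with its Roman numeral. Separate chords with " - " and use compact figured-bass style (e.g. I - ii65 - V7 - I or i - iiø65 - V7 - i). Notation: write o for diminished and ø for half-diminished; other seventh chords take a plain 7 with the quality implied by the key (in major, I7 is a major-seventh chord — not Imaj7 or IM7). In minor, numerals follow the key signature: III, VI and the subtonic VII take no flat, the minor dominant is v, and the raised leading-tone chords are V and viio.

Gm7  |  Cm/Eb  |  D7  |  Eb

i7 - iv6 - V7 - VI

Gm7 has root G, degree 1 in G minor, so i7.
Cm/Eb has root C, degree 4 in G minor, so iv6.
D7: root D is the dominant; dominant seventh chord there is V7.
Eb: root Eb is the submediant; major triad there is VI.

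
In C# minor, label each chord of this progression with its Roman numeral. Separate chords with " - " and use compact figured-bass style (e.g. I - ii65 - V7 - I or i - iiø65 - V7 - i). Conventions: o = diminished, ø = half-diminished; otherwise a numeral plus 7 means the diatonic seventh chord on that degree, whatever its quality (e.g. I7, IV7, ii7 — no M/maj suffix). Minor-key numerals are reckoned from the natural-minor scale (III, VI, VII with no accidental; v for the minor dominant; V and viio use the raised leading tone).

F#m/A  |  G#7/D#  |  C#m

F#m/A has root F#, degree 4 in C# minor, so iv6.
G#7/D# has root G#, degree 5 in C# minor, so V43.
C#m: minor triad on C# = scale degree 1 → i.

iv6 - V43 - i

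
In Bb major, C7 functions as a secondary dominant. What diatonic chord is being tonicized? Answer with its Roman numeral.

The chord is a dominant seventh chord on C.
A dominant resolves down a perfect fifth: C → F. In Bb major, F is scale degree 5, i.e. V.

V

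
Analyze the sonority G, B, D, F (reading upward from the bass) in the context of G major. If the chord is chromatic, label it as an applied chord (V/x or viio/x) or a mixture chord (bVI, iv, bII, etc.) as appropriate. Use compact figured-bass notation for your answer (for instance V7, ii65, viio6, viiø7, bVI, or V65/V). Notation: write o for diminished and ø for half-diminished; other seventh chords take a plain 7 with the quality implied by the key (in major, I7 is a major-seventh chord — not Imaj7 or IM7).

V7/IV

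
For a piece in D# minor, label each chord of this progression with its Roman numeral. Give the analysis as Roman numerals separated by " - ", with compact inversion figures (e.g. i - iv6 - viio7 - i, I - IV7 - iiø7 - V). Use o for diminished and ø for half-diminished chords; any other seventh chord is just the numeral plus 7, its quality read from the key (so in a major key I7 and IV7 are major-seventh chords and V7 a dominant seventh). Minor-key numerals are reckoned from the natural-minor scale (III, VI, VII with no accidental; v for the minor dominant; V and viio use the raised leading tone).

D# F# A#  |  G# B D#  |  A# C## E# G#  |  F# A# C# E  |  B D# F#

i - iv - V7 - V7/VI - VI

D#-F#-A#: root D# is the tonic; minor triad there is i.
G#-B-D#: minor triad on G# = scale degree 4 → iv.
A#-C##-E#-G# has root A#, degree 5 in D# minor, so V7.
F#-A#-C#-E is the secondary dominant of VI (dominant seventh chord on F#): V7/VI.
B-D#-F# has root B, degree 6 in D# minor, so VI.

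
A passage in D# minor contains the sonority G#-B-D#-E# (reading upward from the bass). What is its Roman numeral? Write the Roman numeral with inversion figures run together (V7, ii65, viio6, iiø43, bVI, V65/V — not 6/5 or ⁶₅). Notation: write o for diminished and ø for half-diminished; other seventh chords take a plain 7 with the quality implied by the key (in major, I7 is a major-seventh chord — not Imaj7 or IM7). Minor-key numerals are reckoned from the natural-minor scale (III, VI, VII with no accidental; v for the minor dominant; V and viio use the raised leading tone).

iiø65

Stacked in thirds the chord is E#-G#-B-D#: a half-diminished seventh chord on E#.
In D# minor, E# is the supertonic; the diatonic half-diminished seventh chord there is iiø7.
With G# in the bass the chord is in first inversion, so the figured bass is 65.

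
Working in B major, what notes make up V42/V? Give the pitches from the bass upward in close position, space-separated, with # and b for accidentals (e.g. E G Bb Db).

B C# E# G#

V42/V is a secondary dominant — the dominant seventh of V. V in B major is F#, so the applied chord's root is C#, a perfect fifth above.
Building a dominant seventh chord on C# gives C#-E#-G#-B.
With the 42 figure the chord is in third inversion; from the bass B upward in close position it reads B-C#-E#-G#.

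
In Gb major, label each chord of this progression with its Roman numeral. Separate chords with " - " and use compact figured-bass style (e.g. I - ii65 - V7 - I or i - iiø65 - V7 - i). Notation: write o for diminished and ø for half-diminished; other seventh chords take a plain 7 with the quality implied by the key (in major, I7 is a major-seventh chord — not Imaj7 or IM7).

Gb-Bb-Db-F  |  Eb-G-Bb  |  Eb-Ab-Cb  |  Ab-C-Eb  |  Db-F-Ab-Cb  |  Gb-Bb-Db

I7 - V/ii - ii64 - V/V - V7 - I

Gb-Bb-Db-F: root Gb is the tonic; major seventh chord there is I7.
Eb-G-Bb: a major triad on Eb, the applied dominant of ii → V/ii.
Eb-Ab-Cb has root Ab, degree 2 in Gb major, so ii64.
Ab-C-Eb is the secondary dominant of V (major triad on Ab): V/V.
Db-F-Ab-Cb: root Db is the dominant; dominant seventh chord there is V7.
Gb-Bb-Db: major triad on Gb = scale degree 1 → I.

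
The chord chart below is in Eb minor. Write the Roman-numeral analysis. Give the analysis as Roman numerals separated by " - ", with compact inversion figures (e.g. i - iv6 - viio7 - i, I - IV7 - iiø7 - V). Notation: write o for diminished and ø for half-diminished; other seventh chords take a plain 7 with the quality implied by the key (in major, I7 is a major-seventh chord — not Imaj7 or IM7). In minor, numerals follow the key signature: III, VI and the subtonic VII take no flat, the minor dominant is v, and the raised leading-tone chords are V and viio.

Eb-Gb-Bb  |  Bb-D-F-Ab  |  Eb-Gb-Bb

i - V7 - i

Eb-Gb-Bb has root Eb, degree 1 in Eb minor, so i.
Bb-D-F-Ab: root Bb is the dominant; dominant seventh chord there is V7.
Eb-Gb-Bb has root Eb, degree 1 in Eb minor, so i.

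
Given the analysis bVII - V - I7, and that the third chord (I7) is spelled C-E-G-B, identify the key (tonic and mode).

The chord Cmaj7 is a major seventh chord rooted on C; its label is I7.
If C is scale degree 1 and the mode makes that degree carry a major seventh chord, the tonic is C and the mode is major.

C major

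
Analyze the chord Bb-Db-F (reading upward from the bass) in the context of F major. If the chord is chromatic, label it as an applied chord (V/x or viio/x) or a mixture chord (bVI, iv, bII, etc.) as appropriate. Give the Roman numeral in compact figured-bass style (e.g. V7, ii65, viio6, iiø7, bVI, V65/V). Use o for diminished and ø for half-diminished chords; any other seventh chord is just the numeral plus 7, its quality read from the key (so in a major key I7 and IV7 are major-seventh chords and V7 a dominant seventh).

iv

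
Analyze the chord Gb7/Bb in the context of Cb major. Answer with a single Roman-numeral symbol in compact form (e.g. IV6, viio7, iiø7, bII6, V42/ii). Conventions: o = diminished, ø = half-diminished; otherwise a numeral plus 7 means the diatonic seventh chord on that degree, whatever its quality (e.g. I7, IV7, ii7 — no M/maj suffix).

Stacked in thirds the chord is Gb-Bb-Db-Fb: a dominant seventh chord on Gb.
In Cb major, Gb is the dominant; the diatonic dominant seventh chord there is V7.
With Bb in the bass the chord is in first inversion, so the figured bass is 65.

V65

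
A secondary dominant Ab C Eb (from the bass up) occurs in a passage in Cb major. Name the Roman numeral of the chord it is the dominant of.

The chord is a major triad on Ab.
A dominant resolves down a perfect fifth: Ab → Db. In Cb major, Db is scale degree 2, i.e. ii.

ii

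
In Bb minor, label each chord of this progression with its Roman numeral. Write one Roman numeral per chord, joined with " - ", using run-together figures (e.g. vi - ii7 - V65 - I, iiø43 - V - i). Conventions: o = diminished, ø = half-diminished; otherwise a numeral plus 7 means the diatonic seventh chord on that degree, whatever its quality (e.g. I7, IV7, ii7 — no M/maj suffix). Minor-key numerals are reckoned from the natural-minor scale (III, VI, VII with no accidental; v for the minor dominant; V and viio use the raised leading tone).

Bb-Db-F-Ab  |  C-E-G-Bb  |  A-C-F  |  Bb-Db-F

i7 - V7/V - V6 - i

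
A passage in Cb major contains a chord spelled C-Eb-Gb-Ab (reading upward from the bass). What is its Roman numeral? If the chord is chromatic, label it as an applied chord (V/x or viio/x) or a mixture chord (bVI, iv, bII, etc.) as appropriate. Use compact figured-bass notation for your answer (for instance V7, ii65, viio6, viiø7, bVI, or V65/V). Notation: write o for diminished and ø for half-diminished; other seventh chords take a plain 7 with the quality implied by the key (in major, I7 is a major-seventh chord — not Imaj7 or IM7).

V65/ii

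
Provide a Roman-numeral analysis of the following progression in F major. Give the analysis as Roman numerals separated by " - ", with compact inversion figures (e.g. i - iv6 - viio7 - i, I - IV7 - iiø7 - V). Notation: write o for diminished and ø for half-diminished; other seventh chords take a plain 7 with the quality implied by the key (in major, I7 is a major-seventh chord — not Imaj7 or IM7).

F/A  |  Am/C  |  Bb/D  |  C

I6 - iii6 - IV6 - V

F/A has root F, degree 1 in F major, so I6.
Am/C: minor triad on A = scale degree 3 → iii6.
Bb/D has root Bb, degree 4 in F major, so IV6.
C has root C, degree 5 in F major, so V.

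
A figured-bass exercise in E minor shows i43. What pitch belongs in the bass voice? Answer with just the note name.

B

i in E minor has root E; the chord is E-G-B-D.
The figure 43 means second inversion — the fifth is in the bass.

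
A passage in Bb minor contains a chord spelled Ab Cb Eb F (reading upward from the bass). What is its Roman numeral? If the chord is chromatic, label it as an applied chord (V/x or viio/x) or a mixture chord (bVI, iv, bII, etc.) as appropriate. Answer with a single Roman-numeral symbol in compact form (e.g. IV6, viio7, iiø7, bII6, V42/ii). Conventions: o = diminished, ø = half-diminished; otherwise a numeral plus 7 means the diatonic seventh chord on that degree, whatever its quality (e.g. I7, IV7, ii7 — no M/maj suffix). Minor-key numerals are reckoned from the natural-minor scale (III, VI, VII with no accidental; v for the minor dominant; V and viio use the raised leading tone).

viiø65/VI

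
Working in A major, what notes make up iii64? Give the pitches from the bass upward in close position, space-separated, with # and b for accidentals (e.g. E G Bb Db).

G# C# E

In A major, the mediant is C#, and the diatonic chord built there is a minor triad.
Stacking thirds from C# gives C#-E-G#.
With the 64 figure the chord is in second inversion; from the bass G# upward in close position it reads G#-C#-E.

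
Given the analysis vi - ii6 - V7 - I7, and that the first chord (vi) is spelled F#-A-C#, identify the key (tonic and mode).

A major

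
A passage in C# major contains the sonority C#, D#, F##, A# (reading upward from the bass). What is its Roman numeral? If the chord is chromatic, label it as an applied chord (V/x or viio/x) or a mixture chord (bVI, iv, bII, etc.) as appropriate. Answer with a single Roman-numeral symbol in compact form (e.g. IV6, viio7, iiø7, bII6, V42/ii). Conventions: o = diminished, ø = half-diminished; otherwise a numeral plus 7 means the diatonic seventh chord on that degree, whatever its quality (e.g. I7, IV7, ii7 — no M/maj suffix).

V42/V

The pitches D#-F##-A#-C# form a dominant seventh chord rooted on D#.
D# is not a diatonic chord root with this quality in C# major, but it lies a perfect fifth above G# (V), so the chord functions as an applied dominant of V.
With C# in the bass the chord is in third inversion, so the figured bass is 42.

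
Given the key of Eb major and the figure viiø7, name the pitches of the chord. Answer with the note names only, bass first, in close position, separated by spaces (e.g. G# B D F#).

In Eb major, scale degree 7 is D, and the diatonic chord built there is a half-diminished seventh chord.
Stacking thirds from D gives D-F-Ab-C.

D F Ab C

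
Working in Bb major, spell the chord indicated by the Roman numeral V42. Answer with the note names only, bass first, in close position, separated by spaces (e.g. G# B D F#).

The numeral's case and figure indicate a dominant seventh chord. In Bb major its root, scale degree 5, is F.
That chord is spelled F-A-C-Eb.
The figured bass 42 indicates third inversion, placing the seventh (Eb) in the bass: Eb-F-A-C.

Eb F A C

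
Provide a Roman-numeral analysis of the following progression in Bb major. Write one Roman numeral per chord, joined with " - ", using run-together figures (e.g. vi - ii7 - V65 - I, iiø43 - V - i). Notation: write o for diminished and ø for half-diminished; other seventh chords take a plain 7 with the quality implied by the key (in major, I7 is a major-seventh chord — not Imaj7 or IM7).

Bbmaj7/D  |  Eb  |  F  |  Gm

I65 - IV - V - vi

Bbmaj7/D has root Bb, degree 1 in Bb major, so I65.
Eb: root Eb is the subdominant; major triad there is IV.
F: root F is the dominant; major triad there is V.
Gm: root G is the submediant; minor triad there is vi.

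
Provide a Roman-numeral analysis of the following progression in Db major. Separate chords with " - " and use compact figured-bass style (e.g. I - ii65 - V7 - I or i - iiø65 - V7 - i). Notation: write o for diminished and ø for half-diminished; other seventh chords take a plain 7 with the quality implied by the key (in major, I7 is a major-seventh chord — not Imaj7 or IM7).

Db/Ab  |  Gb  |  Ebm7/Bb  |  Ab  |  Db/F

I64 - IV - ii43 - V - I6

Db/Ab: root Db is the tonic; major triad there is I64.
Gb: root Gb is the subdominant; major triad there is IV.
Ebm7/Bb has root Eb, degree 2 in Db major, so ii43.
Ab: major triad on Ab = scale degree 5 → V.
Db/F has root Db, degree 1 in Db major, so I6.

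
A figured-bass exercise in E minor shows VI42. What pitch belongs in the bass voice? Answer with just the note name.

VI in E minor has root C; the chord is C-E-G-B.
The figure 42 means third inversion — the seventh is in the bass.

B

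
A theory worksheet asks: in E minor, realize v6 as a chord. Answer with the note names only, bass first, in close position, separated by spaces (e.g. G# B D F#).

D F# B

The numeral's case and figure indicate a minor triad. In E minor its root, the dominant, is B.
That chord is spelled B-D-F#.
The figured bass 6 indicates first inversion, placing the third (D) in the bass: D-F#-B.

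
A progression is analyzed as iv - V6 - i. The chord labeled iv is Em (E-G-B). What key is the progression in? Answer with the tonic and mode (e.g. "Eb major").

The chord Em is a minor triad rooted on E; its label is iv.
iv on E implies E is the subdominant; that puts the tonic at B, and the lowercase numeral fits minor mode.

B minor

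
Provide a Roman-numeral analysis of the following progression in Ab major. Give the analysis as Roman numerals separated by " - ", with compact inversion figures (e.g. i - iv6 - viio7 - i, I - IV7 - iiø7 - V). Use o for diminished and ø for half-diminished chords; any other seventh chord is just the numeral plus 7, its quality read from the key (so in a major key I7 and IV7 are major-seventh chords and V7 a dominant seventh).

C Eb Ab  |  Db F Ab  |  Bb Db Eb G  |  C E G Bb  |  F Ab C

I6 - IV - V43 - V7/vi - vi

C-Eb-Ab: major triad on Ab = scale degree 1 → I6.
Db-F-Ab: major triad on Db = scale degree 4 → IV.
Bb-Db-Eb-G: root Eb is the dominant; dominant seventh chord there is V43.
C-E-G-Bb: a dominant seventh chord on C, the applied dominant of vi → V7/vi.
F-Ab-C: root F is the submediant; minor triad there is vi.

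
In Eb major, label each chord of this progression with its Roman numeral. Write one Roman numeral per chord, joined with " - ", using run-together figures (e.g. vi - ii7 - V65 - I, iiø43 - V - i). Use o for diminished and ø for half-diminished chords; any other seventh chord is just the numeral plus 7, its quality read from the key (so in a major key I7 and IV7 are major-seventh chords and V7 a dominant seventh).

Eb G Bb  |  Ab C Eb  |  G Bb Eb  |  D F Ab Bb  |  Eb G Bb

Eb-G-Bb has root Eb, degree 1 in Eb major, so I.
Ab-C-Eb: major triad on Ab = scale degree 4 → IV.
G-Bb-Eb: root Eb is the tonic; major triad there is I6.
D-F-Ab-Bb has root Bb, degree 5 in Eb major, so V65.
Eb-G-Bb has root Eb, degree 1 in Eb major, so I.

I - IV - I6 - V65 - I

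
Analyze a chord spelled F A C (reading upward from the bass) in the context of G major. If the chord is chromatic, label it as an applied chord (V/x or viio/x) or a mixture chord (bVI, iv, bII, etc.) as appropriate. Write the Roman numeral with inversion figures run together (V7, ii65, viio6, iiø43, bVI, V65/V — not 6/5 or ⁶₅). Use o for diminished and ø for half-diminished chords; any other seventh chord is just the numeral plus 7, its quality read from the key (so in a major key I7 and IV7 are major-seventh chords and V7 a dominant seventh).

The pitches F-A-C form a major triad rooted on F.
F is the lowered seventh degree of G major (diatonic 7 would be F#). This is a major triad on the lowered seventh degree (the subtonic), borrowed from the parallel minor.

bVII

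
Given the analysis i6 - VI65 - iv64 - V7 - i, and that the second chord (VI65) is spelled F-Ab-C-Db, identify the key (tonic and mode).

The chord Dbmaj7/F is a major seventh chord rooted on Db; its label is VI65.
VI65 on Db implies Db is the submediant; that puts the tonic at F, and the uppercase numeral fits minor mode.

F minor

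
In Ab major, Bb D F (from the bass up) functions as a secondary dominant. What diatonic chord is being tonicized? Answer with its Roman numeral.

The chord is a major triad on Bb.
A dominant resolves down a perfect fifth: Bb → Eb. In Ab major, Eb is scale degree 5, i.e. V.

V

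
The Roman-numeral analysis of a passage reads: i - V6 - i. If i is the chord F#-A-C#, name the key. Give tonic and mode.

F# minor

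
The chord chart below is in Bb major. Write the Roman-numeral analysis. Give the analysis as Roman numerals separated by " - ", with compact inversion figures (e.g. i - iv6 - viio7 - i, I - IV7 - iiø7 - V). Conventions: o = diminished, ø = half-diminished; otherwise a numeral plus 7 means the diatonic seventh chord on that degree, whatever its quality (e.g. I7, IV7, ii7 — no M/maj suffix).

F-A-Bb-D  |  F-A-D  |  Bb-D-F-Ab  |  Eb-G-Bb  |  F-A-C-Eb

I43 - iii6 - V7/IV - IV - V7

F-A-Bb-D: root Bb is the tonic; major seventh chord there is I43.
F-A-D: minor triad on D = scale degree 3 → iii6.
Bb-D-F-Ab: a dominant seventh chord on Bb, the applied dominant of IV → V7/IV.
Eb-G-Bb: major triad on Eb = scale degree 4 → IV.
F-A-C-Eb has root F, degree 5 in Bb major, so V7.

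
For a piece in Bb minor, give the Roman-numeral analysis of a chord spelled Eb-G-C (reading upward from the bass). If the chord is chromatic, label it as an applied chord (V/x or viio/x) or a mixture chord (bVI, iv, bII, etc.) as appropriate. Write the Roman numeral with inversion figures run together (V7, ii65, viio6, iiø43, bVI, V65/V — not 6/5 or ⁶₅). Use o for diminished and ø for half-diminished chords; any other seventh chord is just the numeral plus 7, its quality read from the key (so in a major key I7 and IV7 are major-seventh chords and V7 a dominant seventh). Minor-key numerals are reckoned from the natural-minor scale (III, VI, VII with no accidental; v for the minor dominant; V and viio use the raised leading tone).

ii6

Stacked in thirds the chord is C-Eb-G: a minor triad on C.
C is the second degree of Bb minor. This is the minor supertonic, borrowed from the parallel major (the Dorian ii).
With Eb in the bass the chord is in first inversion, so the figured bass is 6.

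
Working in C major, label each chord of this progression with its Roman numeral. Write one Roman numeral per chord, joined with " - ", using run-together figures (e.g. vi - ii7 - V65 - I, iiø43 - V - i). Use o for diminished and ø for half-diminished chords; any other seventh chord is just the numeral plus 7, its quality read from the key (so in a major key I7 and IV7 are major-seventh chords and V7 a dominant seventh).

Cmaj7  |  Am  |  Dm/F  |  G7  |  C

Cmaj7: root C is the tonic; major seventh chord there is I7.
Am: root A is the submediant; minor triad there is vi.
Dm/F: minor triad on D = scale degree 2 → ii6.
G7 has root G, degree 5 in C major, so V7.
C: root C is the tonic; major triad there is I.

I7 - vi - ii6 - V7 - I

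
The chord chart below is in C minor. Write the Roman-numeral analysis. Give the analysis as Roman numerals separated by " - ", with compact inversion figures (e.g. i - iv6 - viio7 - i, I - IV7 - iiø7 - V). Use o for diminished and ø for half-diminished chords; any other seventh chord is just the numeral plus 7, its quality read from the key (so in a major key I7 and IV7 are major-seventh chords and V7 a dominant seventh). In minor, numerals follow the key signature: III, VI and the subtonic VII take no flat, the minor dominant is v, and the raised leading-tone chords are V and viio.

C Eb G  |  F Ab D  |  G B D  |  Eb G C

i - iio6 - V - i6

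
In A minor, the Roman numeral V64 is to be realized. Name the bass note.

B

V in A minor has root E; the chord is E-G#-B.
The figure 64 means second inversion — the fifth is in the bass.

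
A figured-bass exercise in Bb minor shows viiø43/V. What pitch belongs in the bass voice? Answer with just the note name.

Bb

The applied chord viiø43/V is rooted on E: E-G-Bb-D.
The figure 43 means second inversion — the fifth is in the bass.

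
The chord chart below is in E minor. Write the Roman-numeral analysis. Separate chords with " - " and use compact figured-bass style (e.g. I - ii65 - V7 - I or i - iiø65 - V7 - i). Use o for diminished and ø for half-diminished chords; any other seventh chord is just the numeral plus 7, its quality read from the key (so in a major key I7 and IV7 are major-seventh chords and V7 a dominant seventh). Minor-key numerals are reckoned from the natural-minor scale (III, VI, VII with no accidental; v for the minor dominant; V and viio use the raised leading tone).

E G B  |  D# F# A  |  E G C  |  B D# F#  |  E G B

E-G-B has root E, degree 1 in E minor, so i.
D#-F#-A: diminished triad on D# = scale degree 7 → viio.
E-G-C: root C is the submediant; major triad there is VI6.
B-D#-F#: root B is the dominant; major triad there is V.
E-G-B: root E is the tonic; minor triad there is i.

i - viio - VI6 - V - i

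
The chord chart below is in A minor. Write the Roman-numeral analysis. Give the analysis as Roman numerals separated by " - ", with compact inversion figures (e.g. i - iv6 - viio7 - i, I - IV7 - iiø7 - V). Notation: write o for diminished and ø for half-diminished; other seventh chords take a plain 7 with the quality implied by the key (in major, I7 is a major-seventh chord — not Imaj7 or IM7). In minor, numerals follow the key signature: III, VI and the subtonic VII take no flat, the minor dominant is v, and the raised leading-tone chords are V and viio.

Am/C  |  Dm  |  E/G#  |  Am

Am/C has root A, degree 1 in A minor, so i6.
Dm has root D, degree 4 in A minor, so iv.
E/G#: major triad on E = scale degree 5 → V6.
Am: root A is the tonic; minor triad there is i.

i6 - iv - V6 - i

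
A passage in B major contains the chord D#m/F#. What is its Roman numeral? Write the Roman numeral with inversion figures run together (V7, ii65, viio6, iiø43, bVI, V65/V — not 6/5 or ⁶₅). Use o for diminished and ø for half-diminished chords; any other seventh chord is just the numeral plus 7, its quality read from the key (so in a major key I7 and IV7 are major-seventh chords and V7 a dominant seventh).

Stacked in thirds the chord is D#-F#-A#: a minor triad on D#.
In B major, D# is the mediant; the diatonic minor triad there is iii.
With F# in the bass the chord is in first inversion, so the figured bass is 6.

iii6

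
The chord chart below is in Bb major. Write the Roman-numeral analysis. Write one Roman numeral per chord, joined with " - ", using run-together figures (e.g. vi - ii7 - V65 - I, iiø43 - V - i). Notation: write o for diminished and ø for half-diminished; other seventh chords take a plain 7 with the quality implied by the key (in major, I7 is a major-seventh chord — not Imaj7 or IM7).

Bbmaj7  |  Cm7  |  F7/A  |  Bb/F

Bbmaj7: root Bb is the tonic; major seventh chord there is I7.
Cm7 has root C, degree 2 in Bb major, so ii7.
F7/A has root F, degree 5 in Bb major, so V65.
Bb/F has root Bb, degree 1 in Bb major, so I64.

I7 - ii7 - V65 - I64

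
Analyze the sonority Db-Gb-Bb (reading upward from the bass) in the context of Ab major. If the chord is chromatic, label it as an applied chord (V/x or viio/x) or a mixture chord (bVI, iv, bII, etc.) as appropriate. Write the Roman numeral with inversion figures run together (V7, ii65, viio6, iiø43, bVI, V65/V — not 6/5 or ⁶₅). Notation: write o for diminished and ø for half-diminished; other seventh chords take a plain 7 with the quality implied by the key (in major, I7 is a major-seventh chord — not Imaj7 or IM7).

bVII64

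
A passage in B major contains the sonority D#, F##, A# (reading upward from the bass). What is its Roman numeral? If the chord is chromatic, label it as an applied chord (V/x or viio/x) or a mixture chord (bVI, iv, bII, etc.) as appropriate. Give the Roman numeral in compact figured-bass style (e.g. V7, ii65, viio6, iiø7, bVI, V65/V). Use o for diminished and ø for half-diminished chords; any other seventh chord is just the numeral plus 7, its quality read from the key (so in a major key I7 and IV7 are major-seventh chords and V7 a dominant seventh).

V/vi

Stacked in thirds the chord is D#-F##-A#: a major triad on D#.
D# is not a diatonic chord root with this quality in B major, but it lies a perfect fifth above G# (vi), so the chord functions as an applied dominant of vi.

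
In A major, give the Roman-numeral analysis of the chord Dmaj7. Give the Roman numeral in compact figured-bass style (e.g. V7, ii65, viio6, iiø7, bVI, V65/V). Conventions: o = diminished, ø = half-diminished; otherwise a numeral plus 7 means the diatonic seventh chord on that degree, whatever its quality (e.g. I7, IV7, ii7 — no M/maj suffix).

IV7

The pitches D-F#-A-C# form a major seventh chord rooted on D.
In A major, D is the subdominant; the diatonic major seventh chord there is IV7.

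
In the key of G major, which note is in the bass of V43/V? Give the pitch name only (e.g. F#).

E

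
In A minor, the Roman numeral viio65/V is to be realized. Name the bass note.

F#

The applied chord viio65/V is rooted on D#: D#-F#-A-C.
The figure 65 means first inversion — the third is in the bass.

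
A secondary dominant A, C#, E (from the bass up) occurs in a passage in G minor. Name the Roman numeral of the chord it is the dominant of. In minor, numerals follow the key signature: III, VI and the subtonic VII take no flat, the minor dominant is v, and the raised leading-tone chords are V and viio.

The chord is a major triad on A.
A dominant resolves down a perfect fifth: A → D. In G minor, D is scale degree 5, i.e. V.

V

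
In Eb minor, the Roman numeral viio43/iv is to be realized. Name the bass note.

The applied chord viio43/iv is rooted on G: G-Bb-Db-Fb.
The figure 43 means second inversion — the fifth is in the bass.

Db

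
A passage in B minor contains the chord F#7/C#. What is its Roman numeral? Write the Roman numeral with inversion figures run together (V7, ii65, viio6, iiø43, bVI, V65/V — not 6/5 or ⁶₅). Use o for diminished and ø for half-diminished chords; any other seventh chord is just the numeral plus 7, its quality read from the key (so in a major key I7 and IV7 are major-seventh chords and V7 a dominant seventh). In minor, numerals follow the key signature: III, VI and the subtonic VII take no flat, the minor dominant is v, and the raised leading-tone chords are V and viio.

V43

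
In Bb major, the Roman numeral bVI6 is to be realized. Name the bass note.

Bb

bVI in Bb major has root Gb; the chord is Gb-Bb-Db.
The figure 6 means first inversion — the third is in the bass.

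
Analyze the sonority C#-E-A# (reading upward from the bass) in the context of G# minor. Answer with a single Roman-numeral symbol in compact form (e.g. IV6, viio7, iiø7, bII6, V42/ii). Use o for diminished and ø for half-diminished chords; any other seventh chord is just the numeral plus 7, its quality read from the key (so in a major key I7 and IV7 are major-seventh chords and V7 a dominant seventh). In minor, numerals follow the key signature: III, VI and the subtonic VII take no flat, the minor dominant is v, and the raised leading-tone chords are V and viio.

iio6

Stacked in thirds the chord is A#-C#-E: a diminished triad on A#.
A# is scale degree 2 in G# minor, and a diminished triad on that degree is written iio.
With C# in the bass the chord is in first inversion, so the figured bass is 6.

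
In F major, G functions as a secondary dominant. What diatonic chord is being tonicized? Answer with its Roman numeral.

The chord is a major triad on G.
A dominant resolves down a perfect fifth: G → C. In F major, C is scale degree 5, i.e. V.

V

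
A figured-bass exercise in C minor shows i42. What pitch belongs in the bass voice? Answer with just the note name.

Bb

i in C minor has root C; the chord is C-Eb-G-Bb.
The figure 42 means third inversion — the seventh is in the bass.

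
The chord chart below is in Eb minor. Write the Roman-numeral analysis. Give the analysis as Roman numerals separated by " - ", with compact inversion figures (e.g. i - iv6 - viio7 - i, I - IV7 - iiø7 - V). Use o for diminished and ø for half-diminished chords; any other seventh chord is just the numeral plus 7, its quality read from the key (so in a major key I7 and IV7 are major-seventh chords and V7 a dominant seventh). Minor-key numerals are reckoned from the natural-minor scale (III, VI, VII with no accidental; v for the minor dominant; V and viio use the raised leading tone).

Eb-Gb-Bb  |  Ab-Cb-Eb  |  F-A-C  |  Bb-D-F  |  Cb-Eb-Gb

i - iv - V/V - V - VI

Eb-Gb-Bb: root Eb is the tonic; minor triad there is i.
Ab-Cb-Eb: minor triad on Ab = scale degree 4 → iv.
F-A-C is the secondary dominant of V (major triad on F): V/V.
Bb-D-F: major triad on Bb = scale degree 5 → V.
Cb-Eb-Gb: major triad on Cb = scale degree 6 → VI.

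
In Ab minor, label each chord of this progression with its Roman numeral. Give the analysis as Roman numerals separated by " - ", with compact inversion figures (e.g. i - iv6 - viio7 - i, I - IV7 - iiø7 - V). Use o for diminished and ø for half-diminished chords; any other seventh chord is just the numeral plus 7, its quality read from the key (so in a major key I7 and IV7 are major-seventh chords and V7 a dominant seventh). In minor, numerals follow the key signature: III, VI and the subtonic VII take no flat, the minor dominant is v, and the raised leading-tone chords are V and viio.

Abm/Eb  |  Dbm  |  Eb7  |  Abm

i64 - iv - V7 - i

Abm/Eb: root Ab is the tonic; minor triad there is i64.
Dbm has root Db, degree 4 in Ab minor, so iv.
Eb7: root Eb is the dominant; dominant seventh chord there is V7.
Abm: root Ab is the tonic; minor triad there is i.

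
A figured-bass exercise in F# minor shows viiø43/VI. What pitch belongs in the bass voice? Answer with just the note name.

The applied chord viiø43/VI is rooted on C#: C#-E-G-B.
The figure 43 means second inversion — the fifth is in the bass.

G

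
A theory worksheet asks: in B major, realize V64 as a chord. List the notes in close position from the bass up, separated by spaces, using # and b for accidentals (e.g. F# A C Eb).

The numeral's case and figure indicate a major triad. In B major its root, the dominant, is F#.
That chord is spelled F#-A#-C#.
With the 64 figure the chord is in second inversion; from the bass C# upward in close position it reads C#-F#-A#.

C# F# A#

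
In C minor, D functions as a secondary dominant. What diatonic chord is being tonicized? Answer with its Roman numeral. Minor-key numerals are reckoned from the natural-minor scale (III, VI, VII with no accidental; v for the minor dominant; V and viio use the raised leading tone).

V

The chord is a major triad on D.
A dominant resolves down a perfect fifth: D → G. In C minor, G is scale degree 5, i.e. V.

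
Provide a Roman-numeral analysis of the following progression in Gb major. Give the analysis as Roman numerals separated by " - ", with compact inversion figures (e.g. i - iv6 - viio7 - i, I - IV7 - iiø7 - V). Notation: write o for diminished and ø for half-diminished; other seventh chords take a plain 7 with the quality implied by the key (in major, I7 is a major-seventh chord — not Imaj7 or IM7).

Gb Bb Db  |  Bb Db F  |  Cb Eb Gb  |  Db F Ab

I - iii - IV - V

Gb-Bb-Db has root Gb, degree 1 in Gb major, so I.
Bb-Db-F has root Bb, degree 3 in Gb major, so iii.
Cb-Eb-Gb: root Cb is the subdominant; major triad there is IV.
Db-F-Ab has root Db, degree 5 in Gb major, so V.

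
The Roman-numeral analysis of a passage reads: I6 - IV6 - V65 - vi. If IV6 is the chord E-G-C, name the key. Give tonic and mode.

G major

The anchor chord is a major triad on C, labeled IV6.
Counting down 3 scale steps from C places the tonic on G; a major triad on degree 4 is diatonic only in major.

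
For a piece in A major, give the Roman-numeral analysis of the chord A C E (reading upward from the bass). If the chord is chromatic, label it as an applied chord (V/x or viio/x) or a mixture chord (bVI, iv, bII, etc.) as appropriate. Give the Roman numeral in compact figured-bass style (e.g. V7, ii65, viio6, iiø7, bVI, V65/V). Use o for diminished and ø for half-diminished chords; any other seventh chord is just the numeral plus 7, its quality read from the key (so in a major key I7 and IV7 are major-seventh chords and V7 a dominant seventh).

Stacked in thirds the chord is A-C-E: a minor triad on A.
A is the first degree of A major. This is the minor tonic, borrowed from the parallel minor.

i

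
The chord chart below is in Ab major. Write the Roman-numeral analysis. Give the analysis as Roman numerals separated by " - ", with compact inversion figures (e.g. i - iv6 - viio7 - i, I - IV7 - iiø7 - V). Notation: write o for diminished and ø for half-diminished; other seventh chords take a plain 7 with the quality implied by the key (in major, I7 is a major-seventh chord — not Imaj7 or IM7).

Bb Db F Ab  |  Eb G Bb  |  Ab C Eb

ii7 - V - I

Bb-Db-F-Ab: minor seventh chord on Bb = scale degree 2 → ii7.
Eb-G-Bb: root Eb is the dominant; major triad there is V.
Ab-C-Eb has root Ab, degree 1 in Ab major, so I.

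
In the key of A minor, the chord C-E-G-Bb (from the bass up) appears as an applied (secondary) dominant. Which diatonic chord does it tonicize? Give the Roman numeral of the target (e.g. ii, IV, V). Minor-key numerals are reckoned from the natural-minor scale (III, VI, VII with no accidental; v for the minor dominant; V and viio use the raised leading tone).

The chord is a dominant seventh chord on C.
A dominant resolves down a perfect fifth: C → F. In A minor, F is scale degree 6, i.e. VI.

VI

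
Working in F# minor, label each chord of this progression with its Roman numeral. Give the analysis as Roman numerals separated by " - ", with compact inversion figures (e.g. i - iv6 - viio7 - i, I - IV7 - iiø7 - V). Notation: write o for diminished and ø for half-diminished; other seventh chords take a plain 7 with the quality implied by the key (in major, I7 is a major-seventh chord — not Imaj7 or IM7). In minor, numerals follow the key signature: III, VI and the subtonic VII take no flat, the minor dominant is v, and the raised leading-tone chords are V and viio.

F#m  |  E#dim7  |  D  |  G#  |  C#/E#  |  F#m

i - viio7 - VI - V/V - V6 - i

F#m has root F#, degree 1 in F# minor, so i.
E#dim7: fully diminished seventh chord on E# = scale degree 7 → viio7.
D: root D is the submediant; major triad there is VI.
G#: chromatic; G# is V of V, so V/V.
C#/E#: major triad on C# = scale degree 5 → V6.
F#m: minor triad on F# = scale degree 1 → i.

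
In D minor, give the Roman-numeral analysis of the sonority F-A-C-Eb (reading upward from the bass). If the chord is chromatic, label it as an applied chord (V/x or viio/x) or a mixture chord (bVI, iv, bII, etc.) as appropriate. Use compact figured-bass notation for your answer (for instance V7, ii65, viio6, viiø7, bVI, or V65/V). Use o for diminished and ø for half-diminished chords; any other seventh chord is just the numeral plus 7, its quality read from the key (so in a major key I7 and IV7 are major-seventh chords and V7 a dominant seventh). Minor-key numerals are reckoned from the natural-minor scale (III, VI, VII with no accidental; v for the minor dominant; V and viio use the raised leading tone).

V7/VI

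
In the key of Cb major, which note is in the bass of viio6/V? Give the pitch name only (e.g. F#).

Ab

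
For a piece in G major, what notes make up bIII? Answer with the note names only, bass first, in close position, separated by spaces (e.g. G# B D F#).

Bb D F

Scale degree 3 in G major is B; lowering it a half step gives Bb. bIII is a major triad on the lowered third degree, borrowed from the parallel minor.
So the chord is Bb-D-F.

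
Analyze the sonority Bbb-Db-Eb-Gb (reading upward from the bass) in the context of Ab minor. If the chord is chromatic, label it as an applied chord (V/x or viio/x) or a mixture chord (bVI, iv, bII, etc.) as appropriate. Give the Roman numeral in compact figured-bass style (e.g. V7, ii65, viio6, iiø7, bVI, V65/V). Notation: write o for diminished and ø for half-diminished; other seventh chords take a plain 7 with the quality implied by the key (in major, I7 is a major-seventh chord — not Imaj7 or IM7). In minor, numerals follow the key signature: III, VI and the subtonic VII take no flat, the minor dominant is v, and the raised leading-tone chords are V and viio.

The pitches Eb-Gb-Bbb-Db form a half-diminished seventh chord rooted on Eb.
Eb sits a half step below Fb (VI in Ab minor); a diminished chord there is the applied leading-tone chord of VI.
With Bbb in the bass the chord is in second inversion, so the figured bass is 43.

viiø43/VI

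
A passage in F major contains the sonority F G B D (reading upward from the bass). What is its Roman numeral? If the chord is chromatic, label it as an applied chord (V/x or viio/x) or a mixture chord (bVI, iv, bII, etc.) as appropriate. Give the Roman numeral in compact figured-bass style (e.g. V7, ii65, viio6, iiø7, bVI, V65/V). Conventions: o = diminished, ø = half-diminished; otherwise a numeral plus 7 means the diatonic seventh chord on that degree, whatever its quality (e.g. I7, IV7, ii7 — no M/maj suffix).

V42/V

Stacked in thirds the chord is G-B-D-F: a dominant seventh chord on G.
G is not a diatonic chord root with this quality in F major, but it lies a perfect fifth above C (V), so the chord functions as an applied dominant of V.
With F in the bass the chord is in third inversion, so the figured bass is 42.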